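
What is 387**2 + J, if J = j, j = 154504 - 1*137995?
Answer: 166278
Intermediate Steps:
j = 16509 (j = 154504 - 137995 = 16509)
J = 16509
387**2 + J = 387**2 + 16509 = 149769 + 16509 = 166278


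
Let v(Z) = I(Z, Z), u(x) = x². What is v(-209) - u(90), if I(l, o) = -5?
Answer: -8105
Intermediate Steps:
v(Z) = -5
v(-209) - u(90) = -5 - 1*90² = -5 - 1*8100 = -5 - 8100 = -8105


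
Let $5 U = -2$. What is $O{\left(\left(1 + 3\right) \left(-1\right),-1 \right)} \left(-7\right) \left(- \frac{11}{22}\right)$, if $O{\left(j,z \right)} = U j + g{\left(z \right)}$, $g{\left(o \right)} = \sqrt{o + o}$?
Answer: $\frac{28}{5} + \frac{7 i \sqrt{2}}{2} \approx 5.6 + 4.9497 i$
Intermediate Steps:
$U = - \frac{2}{5}$ ($U = \frac{1}{5} \left(-2\right) = - \frac{2}{5} \approx -0.4$)
$g{\left(o \right)} = \sqrt{2} \sqrt{o}$ ($g{\left(o \right)} = \sqrt{2 o} = \sqrt{2} \sqrt{o}$)
$O{\left(j,z \right)} = - \frac{2 j}{5} + \sqrt{2} \sqrt{z}$
$O{\left(\left(1 + 3\right) \left(-1\right),-1 \right)} \left(-7\right) \left(- \frac{11}{22}\right) = \left(- \frac{2 \left(1 + 3\right) \left(-1\right)}{5} + \sqrt{2} \sqrt{-1}\right) \left(-7\right) \left(- \frac{11}{22}\right) = \left(- \frac{2 \cdot 4 \left(-1\right)}{5} + \sqrt{2} i\right) \left(-7\right) \left(\left(-11\right) \frac{1}{22}\right) = \left(\left(- \frac{2}{5}\right) \left(-4\right) + i \sqrt{2}\right) \left(-7\right) \left(- \frac{1}{2}\right) = \left(\frac{8}{5} + i \sqrt{2}\right) \left(-7\right) \left(- \frac{1}{2}\right) = \left(- \frac{56}{5} - 7 i \sqrt{2}\right) \left(- \frac{1}{2}\right) = \frac{28}{5} + \frac{7 i \sqrt{2}}{2}$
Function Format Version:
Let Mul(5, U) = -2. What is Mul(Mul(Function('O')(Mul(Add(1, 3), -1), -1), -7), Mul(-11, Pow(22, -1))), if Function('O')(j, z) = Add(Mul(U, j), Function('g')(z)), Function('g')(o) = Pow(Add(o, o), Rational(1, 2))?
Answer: Add(Rational(28, 5), Mul(Rational(7, 2), I, Pow(2, Rational(1, 2)))) ≈ Add(5.6000, Mul(4.9497, I))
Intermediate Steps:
U = Rational(-2, 5) (U = Mul(Rational(1, 5), -2) = Rational(-2, 5) ≈ -0.40000)
Function('g')(o) = Mul(Pow(2, Rational(1, 2)), Pow(o, Rational(1, 2))) (Function('g')(o) = Pow(Mul(2, o), Rational(1, 2)) = Mul(Pow(2, Rational(1, 2)), Pow(o, Rational(1, 2))))
Function('O')(j, z) = Add(Mul(Rational(-2, 5), j), Mul(Pow(2, Rational(1, 2)), Pow(z, Rational(1, 2))))
Mul(Mul(Function('O')(Mul(Add(1, 3), -1), -1), -7), Mul(-11, Pow(22, -1))) = Mul(Mul(Add(Mul(Rational(-2, 5), Mul(Add(1, 3), -1)), Mul(Pow(2, Rational(1, 2)), Pow(-1, Rational(1, 2)))), -7), Mul(-11, Pow(22, -1))) = Mul(Mul(Add(Mul(Rational(-2, 5), Mul(4, -1)), Mul(Pow(2, Rational(1, 2)), I)), -7), Mul(-11, Rational(1, 22))) = Mul(Mul(Add(Mul(Rational(-2, 5), -4), Mul(I, Pow(2, Rational(1, 2)))), -7), Rational(-1, 2)) = Mul(Mul(Add(Rational(8, 5), Mul(I, Pow(2, Rational(1, 2)))), -7), Rational(-1, 2)) = Mul(Add(Rational(-56, 5), Mul(-7, I, Pow(2, Rational(1, 2)))), Rational(-1, 2)) = Add(Rational(28, 5), Mul(Rational(7, 2), I, Pow(2, Rational(1, 2))))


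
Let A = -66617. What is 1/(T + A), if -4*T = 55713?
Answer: -4/322181 ≈ -1.2415e-5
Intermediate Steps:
T = -55713/4 (T = -¼*55713 = -55713/4 ≈ -13928.)
1/(T + A) = 1/(-55713/4 - 66617) = 1/(-322181/4) = -4/322181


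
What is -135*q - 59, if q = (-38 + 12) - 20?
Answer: 6151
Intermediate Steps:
q = -46 (q = -26 - 20 = -46)
-135*q - 59 = -135*(-46) - 59 = 6210 - 59 = 6151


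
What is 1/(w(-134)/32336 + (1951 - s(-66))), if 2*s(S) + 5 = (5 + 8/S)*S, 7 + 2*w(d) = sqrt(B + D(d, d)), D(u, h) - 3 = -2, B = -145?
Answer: 2947942417888/6233423923543371 - 258688*I/6233423923543371 ≈ 0.00047293 - 4.15e-11*I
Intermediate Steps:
D(u, h) = 1 (D(u, h) = 3 - 2 = 1)
w(d) = -7/2 + 6*I (w(d) = -7/2 + sqrt(-145 + 1)/2 = -7/2 + sqrt(-144)/2 = -7/2 + (12*I)/2 = -7/2 + 6*I)
s(S) = -5/2 + S*(5 + 8/S)/2 (s(S) = -5/2 + ((5 + 8/S)*S)/2 = -5/2 + (S*(5 + 8/S))/2 = -5/2 + S*(5 + 8/S)/2)
1/(w(-134)/32336 + (1951 - s(-66))) = 1/((-7/2 + 6*I)/32336 + (1951 - (3/2 + (5/2)*(-66)))) = 1/((-7/2 + 6*I)*(1/32336) + (1951 - (3/2 - 165))) = 1/((-7/64672 + 3*I/16168) + (1951 - 1*(-327/2))) = 1/((-7/64672 + 3*I/16168) + (1951 + 327/2)) = 1/((-7/64672 + 3*I/16168) + 4229/2) = 1/(136748937/64672 + 3*I/16168) = 4182467584*(136748937/64672 - 3*I/16168)/18700271770630113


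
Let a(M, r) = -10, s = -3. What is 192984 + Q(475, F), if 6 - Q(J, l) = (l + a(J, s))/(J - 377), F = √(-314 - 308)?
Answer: 9456515/49 - I*√622/98 ≈ 1.9299e+5 - 0.25449*I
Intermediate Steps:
F = I*√622 (F = √(-622) = I*√622 ≈ 24.94*I)
Q(J, l) = 6 - (-10 + l)/(-377 + J) (Q(J, l) = 6 - (l - 10)/(J - 377) = 6 - (-10 + l)/(-377 + J))
192984 + Q(475, F) = 192984 + (-2252 - I*√622 + 6*475)/(-377 + 475) = 192984 + (-2252 - I*√622 + 2850)/98 = 192984 + (598 - I*√622)/98 = 192984 + (299/49 - I*√622/98) = 9456515/49 - I*√622/98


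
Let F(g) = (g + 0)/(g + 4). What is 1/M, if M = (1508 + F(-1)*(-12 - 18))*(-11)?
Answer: -1/16698 ≈ -5.9887e-5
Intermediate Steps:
F(g) = g/(4 + g)
M = -16698 (M = (1508 + (-1/(4 - 1))*(-12 - 18))*(-11) = (1508 - 1/3*(-30))*(-11) = (1508 - 1*⅓*(-30))*(-11) = (1508 - ⅓*(-30))*(-11) = (1508 + 10)*(-11) = 1518*(-11) = -16698)
1/M = 1/(-16698) = -1/16698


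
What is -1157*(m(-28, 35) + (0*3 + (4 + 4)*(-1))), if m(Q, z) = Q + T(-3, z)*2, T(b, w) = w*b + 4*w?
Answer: -39338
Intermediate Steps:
T(b, w) = 4*w + b*w (T(b, w) = b*w + 4*w = 4*w + b*w)
m(Q, z) = Q + 2*z (m(Q, z) = Q + (z*(4 - 3))*2 = Q + (z*1)*2 = Q + z*2 = Q + 2*z)
-1157*(m(-28, 35) + (0*3 + (4 + 4)*(-1))) = -1157*((-28 + 2*35) + (0*3 + (4 + 4)*(-1))) = -1157*((-28 + 70) + (0 + 8*(-1))) = -1157*(42 + (0 - 8)) = -1157*(42 - 8) = -1157*34 = -39338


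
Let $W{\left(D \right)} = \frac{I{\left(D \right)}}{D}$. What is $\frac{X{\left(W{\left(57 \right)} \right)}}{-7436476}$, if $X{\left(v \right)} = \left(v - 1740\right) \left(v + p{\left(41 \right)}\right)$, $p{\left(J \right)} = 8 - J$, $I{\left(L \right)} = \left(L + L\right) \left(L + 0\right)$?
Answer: $\frac{65853}{3718238} \approx 0.017711$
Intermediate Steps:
$I{\left(L \right)} = 2 L^{2}$ ($I{\left(L \right)} = 2 L L = 2 L^{2}$)
$W{\left(D \right)} = 2 D$ ($W{\left(D \right)} = \frac{2 D^{2}}{D} = 2 D$)
$X{\left(v \right)} = \left(-1740 + v\right) \left(-33 + v\right)$ ($X{\left(v \right)} = \left(v - 1740\right) \left(v + \left(8 - 41\right)\right) = \left(-1740 + v\right) \left(v + \left(8 - 41\right)\right) = \left(-1740 + v\right) \left(v - 33\right) = \left(-1740 + v\right) \left(-33 + v\right)$)
$\frac{X{\left(W{\left(57 \right)} \right)}}{-7436476} = \frac{57420 + \left(2 \cdot 57\right)^{2} - 1773 \cdot 2 \cdot 57}{-7436476} = \left(57420 + 114^{2} - 202122\right) \left(- \frac{1}{7436476}\right) = \left(57420 + 12996 - 202122\right) \left(- \frac{1}{7436476}\right) = \left(-131706\right) \left(- \frac{1}{7436476}\right) = \frac{65853}{3718238}$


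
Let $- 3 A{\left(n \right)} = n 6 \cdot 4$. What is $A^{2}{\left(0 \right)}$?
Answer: $0$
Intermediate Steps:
$A{\left(n \right)} = - 8 n$ ($A{\left(n \right)} = - \frac{n 6 \cdot 4}{3} = - \frac{6 n 4}{3} = - \frac{24 n}{3} = - 8 n$)
$A^{2}{\left(0 \right)} = \left(\left(-8\right) 0\right)^{2} = 0^{2} = 0$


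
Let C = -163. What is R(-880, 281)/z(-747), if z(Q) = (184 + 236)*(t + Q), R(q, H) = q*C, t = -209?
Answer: -1793/5019 ≈ -0.35724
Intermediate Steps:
R(q, H) = -163*q (R(q, H) = q*(-163) = -163*q)
z(Q) = -87780 + 420*Q (z(Q) = (184 + 236)*(-209 + Q) = 420*(-209 + Q) = -87780 + 420*Q)
R(-880, 281)/z(-747) = (-163*(-880))/(-87780 + 420*(-747)) = 143440/(-87780 - 313740) = 143440/(-401520) = 143440*(-1/401520) = -1793/5019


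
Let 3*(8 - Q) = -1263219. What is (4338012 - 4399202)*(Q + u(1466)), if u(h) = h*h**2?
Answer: -192814816314630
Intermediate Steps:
Q = 421081 (Q = 8 - 1/3*(-1263219) = 8 + 421073 = 421081)
u(h) = h**3
(4338012 - 4399202)*(Q + u(1466)) = (4338012 - 4399202)*(421081 + 1466**3) = -61190*(421081 + 3150662696) = -61190*3151083777 = -192814816314630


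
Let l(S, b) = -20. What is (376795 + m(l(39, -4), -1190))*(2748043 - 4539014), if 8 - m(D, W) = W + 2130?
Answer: -673159732973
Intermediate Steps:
m(D, W) = -2122 - W (m(D, W) = 8 - (W + 2130) = 8 - (2130 + W) = 8 + (-2130 - W) = -2122 - W)
(376795 + m(l(39, -4), -1190))*(2748043 - 4539014) = (376795 + (-2122 - 1*(-1190)))*(2748043 - 4539014) = (376795 + (-2122 + 1190))*(-1790971) = (376795 - 932)*(-1790971) = 375863*(-1790971) = -673159732973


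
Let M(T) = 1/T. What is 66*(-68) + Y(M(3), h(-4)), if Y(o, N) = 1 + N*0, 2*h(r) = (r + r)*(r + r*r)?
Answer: -4487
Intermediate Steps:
M(T) = 1/T
h(r) = r*(r + r**2) (h(r) = ((r + r)*(r + r*r))/2 = ((2*r)*(r + r**2))/2 = (2*r*(r + r**2))/2 = r*(r + r**2))
Y(o, N) = 1 (Y(o, N) = 1 + 0 = 1)
66*(-68) + Y(M(3), h(-4)) = 66*(-68) + 1 = -4488 + 1 = -4487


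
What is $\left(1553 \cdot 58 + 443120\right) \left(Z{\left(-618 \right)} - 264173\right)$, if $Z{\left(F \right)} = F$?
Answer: $-141184972454$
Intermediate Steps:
$\left(1553 \cdot 58 + 443120\right) \left(Z{\left(-618 \right)} - 264173\right) = \left(1553 \cdot 58 + 443120\right) \left(-618 - 264173\right) = \left(90074 + 443120\right) \left(-264791\right) = 533194 \left(-264791\right) = -141184972454$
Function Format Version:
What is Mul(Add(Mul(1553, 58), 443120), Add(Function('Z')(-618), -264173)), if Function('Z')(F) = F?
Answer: -141184972454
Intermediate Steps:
Mul(Add(Mul(1553, 58), 443120), Add(Function('Z')(-618), -264173)) = Mul(Add(Mul(1553, 58), 443120), Add(-618, -264173)) = Mul(Add(90074, 443120), -264791) = Mul(533194, -264791) = -141184972454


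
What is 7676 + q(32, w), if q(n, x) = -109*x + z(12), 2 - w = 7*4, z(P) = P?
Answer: 10522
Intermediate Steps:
w = -26 (w = 2 - 7*4 = 2 - 1*28 = 2 - 28 = -26)
q(n, x) = 12 - 109*x (q(n, x) = -109*x + 12 = 12 - 109*x)
7676 + q(32, w) = 7676 + (12 - 109*(-26)) = 7676 + (12 + 2834) = 7676 + 2846 = 10522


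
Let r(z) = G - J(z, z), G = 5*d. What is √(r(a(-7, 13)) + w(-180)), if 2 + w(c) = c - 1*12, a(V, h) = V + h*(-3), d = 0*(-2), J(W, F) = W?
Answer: 2*I*√37 ≈ 12.166*I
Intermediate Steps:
d = 0
G = 0 (G = 5*0 = 0)
a(V, h) = V - 3*h
r(z) = -z (r(z) = 0 - z = -z)
w(c) = -14 + c (w(c) = -2 + (c - 1*12) = -2 + (c - 12) = -2 + (-12 + c) = -14 + c)
√(r(a(-7, 13)) + w(-180)) = √(-(-7 - 3*13) + (-14 - 180)) = √(-(-7 - 39) - 194) = √(-1*(-46) - 194) = √(46 - 194) = √(-148) = 2*I*√37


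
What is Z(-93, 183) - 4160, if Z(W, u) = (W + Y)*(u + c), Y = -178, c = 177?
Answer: -101720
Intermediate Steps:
Z(W, u) = (-178 + W)*(177 + u) (Z(W, u) = (W - 178)*(u + 177) = (-178 + W)*(177 + u))
Z(-93, 183) - 4160 = (-31506 - 178*183 + 177*(-93) - 93*183) - 4160 = (-31506 - 32574 - 16461 - 17019) - 4160 = -97560 - 4160 = -101720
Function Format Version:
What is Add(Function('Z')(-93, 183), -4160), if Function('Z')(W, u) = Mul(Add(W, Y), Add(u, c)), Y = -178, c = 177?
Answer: -101720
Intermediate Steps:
Function('Z')(W, u) = Mul(Add(-178, W), Add(177, u)) (Function('Z')(W, u) = Mul(Add(W, -178), Add(u, 177)) = Mul(Add(-178, W), Add(177, u)))
Add(Function('Z')(-93, 183), -4160) = Add(Add(-31506, Mul(-178, 183), Mul(177, -93), Mul(-93, 183)), -4160) = Add(Add(-31506, -32574, -16461, -17019), -4160) = Add(-97560, -4160) = -101720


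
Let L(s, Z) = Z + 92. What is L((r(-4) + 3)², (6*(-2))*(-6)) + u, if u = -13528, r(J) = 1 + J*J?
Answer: -13364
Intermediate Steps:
r(J) = 1 + J²
L(s, Z) = 92 + Z
L((r(-4) + 3)², (6*(-2))*(-6)) + u = (92 + (6*(-2))*(-6)) - 13528 = (92 - 12*(-6)) - 13528 = (92 + 72) - 13528 = 164 - 13528 = -13364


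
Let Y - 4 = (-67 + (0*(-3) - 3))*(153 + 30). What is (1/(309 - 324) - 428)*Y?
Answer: 82227326/15 ≈ 5.4818e+6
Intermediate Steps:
Y = -12806 (Y = 4 + (-67 + (0*(-3) - 3))*(153 + 30) = 4 + (-67 + (0 - 3))*183 = 4 + (-67 - 3)*183 = 4 - 70*183 = 4 - 12810 = -12806)
(1/(309 - 324) - 428)*Y = (1/(309 - 324) - 428)*(-12806) = (1/(-15) - 428)*(-12806) = (-1/15 - 428)*(-12806) = -6421/15*(-12806) = 82227326/15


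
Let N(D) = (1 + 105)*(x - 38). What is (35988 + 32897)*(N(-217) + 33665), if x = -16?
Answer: 1924715785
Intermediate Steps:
N(D) = -5724 (N(D) = (1 + 105)*(-16 - 38) = 106*(-54) = -5724)
(35988 + 32897)*(N(-217) + 33665) = (35988 + 32897)*(-5724 + 33665) = 68885*27941 = 1924715785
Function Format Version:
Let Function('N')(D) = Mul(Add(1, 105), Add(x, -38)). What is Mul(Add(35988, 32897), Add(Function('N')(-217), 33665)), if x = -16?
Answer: 1924715785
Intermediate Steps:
Function('N')(D) = -5724 (Function('N')(D) = Mul(Add(1, 105), Add(-16, -38)) = Mul(106, -54) = -5724)
Mul(Add(35988, 32897), Add(Function('N')(-217), 33665)) = Mul(Add(35988, 32897), Add(-5724, 33665)) = Mul(68885, 27941) = 1924715785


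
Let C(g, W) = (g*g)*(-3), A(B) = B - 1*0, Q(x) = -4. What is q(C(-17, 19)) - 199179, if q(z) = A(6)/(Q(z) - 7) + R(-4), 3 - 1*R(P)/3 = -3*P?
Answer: -2191272/11 ≈ -1.9921e+5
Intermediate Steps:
A(B) = B (A(B) = B + 0 = B)
R(P) = 9 + 9*P (R(P) = 9 - (-9)*P = 9 + 9*P)
C(g, W) = -3*g² (C(g, W) = g²*(-3) = -3*g²)
q(z) = -303/11 (q(z) = 6/(-4 - 7) + (9 + 9*(-4)) = 6/(-11) + (9 - 36) = -1/11*6 - 27 = -6/11 - 27 = -303/11)
q(C(-17, 19)) - 199179 = -303/11 - 199179 = -2191272/11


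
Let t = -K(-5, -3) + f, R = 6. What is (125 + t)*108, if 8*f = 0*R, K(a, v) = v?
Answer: 13824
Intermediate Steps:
f = 0 (f = (0*6)/8 = (⅛)*0 = 0)
t = 3 (t = -1*(-3) + 0 = 3 + 0 = 3)
(125 + t)*108 = (125 + 3)*108 = 128*108 = 13824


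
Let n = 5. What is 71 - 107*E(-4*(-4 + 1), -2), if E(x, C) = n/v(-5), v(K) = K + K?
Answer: 249/2 ≈ 124.50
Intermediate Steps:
v(K) = 2*K
E(x, C) = -½ (E(x, C) = 5/((2*(-5))) = 5/(-10) = 5*(-⅒) = -½)
71 - 107*E(-4*(-4 + 1), -2) = 71 - 107*(-½) = 71 + 107/2 = 249/2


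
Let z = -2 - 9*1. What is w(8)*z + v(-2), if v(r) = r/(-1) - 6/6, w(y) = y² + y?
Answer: -791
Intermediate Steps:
w(y) = y + y²
v(r) = -1 - r (v(r) = r*(-1) - 6*⅙ = -r - 1 = -1 - r)
z = -11 (z = -2 - 9 = -11)
w(8)*z + v(-2) = (8*(1 + 8))*(-11) + (-1 - 1*(-2)) = (8*9)*(-11) + (-1 + 2) = 72*(-11) + 1 = -792 + 1 = -791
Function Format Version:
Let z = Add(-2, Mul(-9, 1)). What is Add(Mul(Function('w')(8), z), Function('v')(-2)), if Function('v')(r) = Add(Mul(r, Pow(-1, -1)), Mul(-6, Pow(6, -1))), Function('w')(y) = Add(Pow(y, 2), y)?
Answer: -791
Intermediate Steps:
Function('w')(y) = Add(y, Pow(y, 2))
Function('v')(r) = Add(-1, Mul(-1, r)) (Function('v')(r) = Add(Mul(r, -1), Mul(-6, Rational(1, 6))) = Add(Mul(-1, r), -1) = Add(-1, Mul(-1, r)))
z = -11 (z = Add(-2, -9) = -11)
Add(Mul(Function('w')(8), z), Function('v')(-2)) = Add(Mul(Mul(8, Add(1, 8)), -11), Add(-1, Mul(-1, -2))) = Add(Mul(Mul(8, 9), -11), Add(-1, 2)) = Add(Mul(72, -11), 1) = Add(-792, 1) = -791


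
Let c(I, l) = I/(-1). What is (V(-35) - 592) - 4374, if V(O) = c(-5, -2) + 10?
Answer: -4951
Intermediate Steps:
c(I, l) = -I (c(I, l) = I*(-1) = -I)
V(O) = 15 (V(O) = -1*(-5) + 10 = 5 + 10 = 15)
(V(-35) - 592) - 4374 = (15 - 592) - 4374 = -577 - 4374 = -4951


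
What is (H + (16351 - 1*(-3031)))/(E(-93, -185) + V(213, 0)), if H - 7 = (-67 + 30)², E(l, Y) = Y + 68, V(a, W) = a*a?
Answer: 10379/22626 ≈ 0.45872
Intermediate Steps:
V(a, W) = a²
E(l, Y) = 68 + Y
H = 1376 (H = 7 + (-67 + 30)² = 7 + (-37)² = 7 + 1369 = 1376)
(H + (16351 - 1*(-3031)))/(E(-93, -185) + V(213, 0)) = (1376 + (16351 - 1*(-3031)))/((68 - 185) + 213²) = (1376 + (16351 + 3031))/(-117 + 45369) = (1376 + 19382)/45252 = 20758*(1/45252) = 10379/22626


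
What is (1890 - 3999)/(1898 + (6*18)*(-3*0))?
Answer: -2109/1898 ≈ -1.1112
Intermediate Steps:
(1890 - 3999)/(1898 + (6*18)*(-3*0)) = -2109/(1898 + 108*0) = -2109/(1898 + 0) = -2109/1898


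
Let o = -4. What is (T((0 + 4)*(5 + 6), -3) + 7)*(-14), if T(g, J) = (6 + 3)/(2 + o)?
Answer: -35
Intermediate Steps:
T(g, J) = -9/2 (T(g, J) = (6 + 3)/(2 - 4) = 9/(-2) = 9*(-½) = -9/2)
(T((0 + 4)*(5 + 6), -3) + 7)*(-14) = (-9/2 + 7)*(-14) = (5/2)*(-14) = -35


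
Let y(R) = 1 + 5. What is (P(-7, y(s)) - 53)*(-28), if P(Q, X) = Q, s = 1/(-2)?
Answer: 1680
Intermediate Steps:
s = -½ ≈ -0.50000
y(R) = 6
(P(-7, y(s)) - 53)*(-28) = (-7 - 53)*(-28) = -60*(-28) = 1680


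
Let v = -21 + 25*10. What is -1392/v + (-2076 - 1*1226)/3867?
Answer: -6139022/885543 ≈ -6.9325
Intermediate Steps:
v = 229 (v = -21 + 250 = 229)
-1392/v + (-2076 - 1*1226)/3867 = -1392/229 + (-2076 - 1*1226)/3867 = -1392*1/229 + (-2076 - 1226)*(1/3867) = -1392/229 - 3302*1/3867 = -1392/229 - 3302/3867 = -6139022/885543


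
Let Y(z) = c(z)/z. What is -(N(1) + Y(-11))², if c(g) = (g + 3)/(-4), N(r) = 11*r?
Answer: -14161/121 ≈ -117.03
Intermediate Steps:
c(g) = -¾ - g/4 (c(g) = (3 + g)*(-¼) = -¾ - g/4)
Y(z) = (-¾ - z/4)/z
-(N(1) + Y(-11))² = -(11*1 + (¼)*(-3 - 1*(-11))/(-11))² = -(11 + (¼)*(-1/11)*(-3 + 11))² = -(11 + (¼)*(-1/11)*8)² = -(11 - 2/11)² = -(119/11)² = -1*14161/121 = -14161/121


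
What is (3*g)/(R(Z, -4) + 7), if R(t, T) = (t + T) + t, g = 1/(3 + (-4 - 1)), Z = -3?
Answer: 1/2 ≈ 0.50000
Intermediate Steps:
g = -1/2 (g = 1/(3 - 5) = 1/(-2) = -1/2 ≈ -0.50000)
R(t, T) = T + 2*t (R(t, T) = (T + t) + t = T + 2*t)
(3*g)/(R(Z, -4) + 7) = (3*(-1/2))/((-4 + 2*(-3)) + 7) = -3/(2*((-4 - 6) + 7)) = -3/(2*(-10 + 7)) = -3/2/(-3) = -3/2*(-1/3) = 1/2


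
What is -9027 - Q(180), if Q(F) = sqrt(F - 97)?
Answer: -9027 - sqrt(83) ≈ -9036.1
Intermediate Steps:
Q(F) = sqrt(-97 + F)
-9027 - Q(180) = -9027 - sqrt(-97 + 180) = -9027 - sqrt(83)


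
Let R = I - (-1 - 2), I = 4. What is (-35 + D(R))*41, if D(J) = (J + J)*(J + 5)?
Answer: 5453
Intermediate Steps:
R = 7 (R = 4 - (-1 - 2) = 4 - 1*(-3) = 4 + 3 = 7)
D(J) = 2*J*(5 + J) (D(J) = (2*J)*(5 + J) = 2*J*(5 + J))
(-35 + D(R))*41 = (-35 + 2*7*(5 + 7))*41 = (-35 + 2*7*12)*41 = (-35 + 168)*41 = 133*41 = 5453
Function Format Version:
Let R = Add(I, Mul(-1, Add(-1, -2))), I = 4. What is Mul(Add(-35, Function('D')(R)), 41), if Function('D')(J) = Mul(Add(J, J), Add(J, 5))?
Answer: 5453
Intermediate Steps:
R = 7 (R = Add(4, Mul(-1, Add(-1, -2))) = Add(4, Mul(-1, -3)) = Add(4, 3) = 7)
Function('D')(J) = Mul(2, J, Add(5, J)) (Function('D')(J) = Mul(Mul(2, J), Add(5, J)) = Mul(2, J, Add(5, J)))
Mul(Add(-35, Function('D')(R)), 41) = Mul(Add(-35, Mul(2, 7, Add(5, 7))), 41) = Mul(Add(-35, Mul(2, 7, 12)), 41) = Mul(Add(-35, 168), 41) = Mul(133, 41) = 5453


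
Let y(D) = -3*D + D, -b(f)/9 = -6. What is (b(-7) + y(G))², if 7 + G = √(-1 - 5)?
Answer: 4600 - 272*I*√6 ≈ 4600.0 - 666.26*I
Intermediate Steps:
b(f) = 54 (b(f) = -9*(-6) = 54)
G = -7 + I*√6 (G = -7 + √(-1 - 5) = -7 + √(-6) = -7 + I*√6 ≈ -7.0 + 2.4495*I)
y(D) = -2*D
(b(-7) + y(G))² = (54 - 2*(-7 + I*√6))² = (54 + (14 - 2*I*√6))² = (68 - 2*I*√6)²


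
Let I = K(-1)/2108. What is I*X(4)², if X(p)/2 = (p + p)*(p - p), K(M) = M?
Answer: 0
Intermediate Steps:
X(p) = 0 (X(p) = 2*((p + p)*(p - p)) = 2*((2*p)*0) = 2*0 = 0)
I = -1/2108 ≈ -0.00047438
I*X(4)² = -1/2108*0² = -1/2108*0 = 0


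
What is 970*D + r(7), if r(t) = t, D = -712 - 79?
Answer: -767263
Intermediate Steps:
D = -791
970*D + r(7) = 970*(-791) + 7 = -767270 + 7 = -767263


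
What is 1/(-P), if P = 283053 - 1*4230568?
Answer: 1/3947515 ≈ 2.5332e-7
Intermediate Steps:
P = -3947515 (P = 283053 - 4230568 = -3947515)
1/(-P) = 1/(-1*(-3947515)) = 1/3947515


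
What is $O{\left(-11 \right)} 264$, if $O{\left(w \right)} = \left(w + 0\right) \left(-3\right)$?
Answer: $8712$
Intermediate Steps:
$O{\left(w \right)} = - 3 w$ ($O{\left(w \right)} = w \left(-3\right) = - 3 w$)
$O{\left(-11 \right)} 264 = \left(-3\right) \left(-11\right) 264 = 33 \cdot 264 = 8712$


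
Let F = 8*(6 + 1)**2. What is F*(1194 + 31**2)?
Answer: 844760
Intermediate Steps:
F = 392 (F = 8*7**2 = 8*49 = 392)
F*(1194 + 31**2) = 392*(1194 + 31**2) = 392*(1194 + 961) = 392*2155 = 844760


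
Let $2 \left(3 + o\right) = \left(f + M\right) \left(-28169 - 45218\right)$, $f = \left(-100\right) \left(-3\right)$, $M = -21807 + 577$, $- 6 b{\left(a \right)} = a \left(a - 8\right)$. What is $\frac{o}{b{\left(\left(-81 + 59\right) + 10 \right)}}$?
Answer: $- \frac{95999369}{5} \approx -1.92 \cdot 10^{7}$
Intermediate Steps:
$b{\left(a \right)} = - \frac{a \left(-8 + a\right)}{6}$ ($b{\left(a \right)} = - \frac{a \left(a - 8\right)}{6} = - \frac{a \left(-8 + a\right)}{6}$)
$M = -21230$
$f = 300$
$o = 767994952$ ($o = -3 + \frac{\left(300 - 21230\right) \left(-28169 - 45218\right)}{2} = -3 + \frac{\left(-20930\right) \left(-73387\right)}{2} = -3 + \frac{1}{2} \cdot 1535989910 = -3 + 767994955 = 767994952$)
$\frac{o}{b{\left(\left(-81 + 59\right) + 10 \right)}} = \frac{767994952}{\frac{1}{6} \left(\left(-81 + 59\right) + 10\right) \left(8 - \left(\left(-81 + 59\right) + 10\right)\right)} = \frac{767994952}{\frac{1}{6} \left(-22 + 10\right) \left(8 - \left(-22 + 10\right)\right)} = \frac{767994952}{\frac{1}{6} \left(-12\right) \left(8 - -12\right)} = \frac{767994952}{\frac{1}{6} \left(-12\right) \left(8 + 12\right)} = \frac{767994952}{\frac{1}{6} \left(-12\right) 20} = \frac{767994952}{-40} = 767994952 \left(- \frac{1}{40}\right) = - \frac{95999369}{5}$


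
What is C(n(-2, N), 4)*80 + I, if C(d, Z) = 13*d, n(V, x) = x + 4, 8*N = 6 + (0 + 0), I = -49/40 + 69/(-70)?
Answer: 1382581/280 ≈ 4937.8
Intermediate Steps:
I = -619/280 (I = -49*1/40 + 69*(-1/70) = -49/40 - 69/70 = -619/280 ≈ -2.2107)
N = ¾ (N = (6 + (0 + 0))/8 = (6 + 0)/8 = (⅛)*6 = ¾ ≈ 0.75000)
n(V, x) = 4 + x
C(n(-2, N), 4)*80 + I = (13*(4 + ¾))*80 - 619/280 = (13*(19/4))*80 - 619/280 = (247/4)*80 - 619/280 = 4940 - 619/280 = 1382581/280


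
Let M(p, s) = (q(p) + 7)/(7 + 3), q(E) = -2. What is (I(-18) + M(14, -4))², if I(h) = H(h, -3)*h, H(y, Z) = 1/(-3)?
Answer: 169/4 ≈ 42.250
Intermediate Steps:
H(y, Z) = -⅓
M(p, s) = ½ (M(p, s) = (-2 + 7)/(7 + 3) = 5/10 = 5*(⅒) = ½)
I(h) = -h/3
(I(-18) + M(14, -4))² = (-⅓*(-18) + ½)² = (6 + ½)² = (13/2)² = 169/4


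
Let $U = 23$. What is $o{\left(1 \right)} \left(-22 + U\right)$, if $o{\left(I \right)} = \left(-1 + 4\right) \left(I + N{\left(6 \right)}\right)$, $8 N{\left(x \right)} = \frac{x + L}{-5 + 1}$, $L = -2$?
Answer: $\frac{21}{8} \approx 2.625$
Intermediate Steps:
$N{\left(x \right)} = \frac{1}{16} - \frac{x}{32}$ ($N{\left(x \right)} = \frac{\left(x - 2\right) \frac{1}{-5 + 1}}{8} = \frac{\left(-2 + x\right) \frac{1}{-4}}{8} = \frac{\left(-2 + x\right) \left(- \frac{1}{4}\right)}{8} = \frac{\frac{1}{2} - \frac{x}{4}}{8} = \frac{1}{16} - \frac{x}{32}$)
$o{\left(I \right)} = - \frac{3}{8} + 3 I$ ($o{\left(I \right)} = \left(-1 + 4\right) \left(I + \left(\frac{1}{16} - \frac{3}{16}\right)\right) = 3 \left(I + \left(\frac{1}{16} - \frac{3}{16}\right)\right) = 3 \left(I - \frac{1}{8}\right) = 3 \left(- \frac{1}{8} + I\right) = - \frac{3}{8} + 3 I$)
$o{\left(1 \right)} \left(-22 + U\right) = \left(- \frac{3}{8} + 3 \cdot 1\right) \left(-22 + 23\right) = \left(- \frac{3}{8} + 3\right) 1 = \frac{21}{8} \cdot 1 = \frac{21}{8}$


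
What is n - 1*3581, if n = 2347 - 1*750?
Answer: -1984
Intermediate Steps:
n = 1597 (n = 2347 - 750 = 1597)
n - 1*3581 = 1597 - 1*3581 = 1597 - 3581 = -1984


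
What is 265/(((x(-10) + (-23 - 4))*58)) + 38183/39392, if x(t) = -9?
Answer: 8660903/10281312 ≈ 0.84239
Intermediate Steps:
265/(((x(-10) + (-23 - 4))*58)) + 38183/39392 = 265/(((-9 + (-23 - 4))*58)) + 38183/39392 = 265/(((-9 - 27)*58)) + 38183*(1/39392) = 265/((-36*58)) + 38183/39392 = 265/(-2088) + 38183/39392 = 265*(-1/2088) + 38183/39392 = -265/2088 + 38183/39392 = 8660903/10281312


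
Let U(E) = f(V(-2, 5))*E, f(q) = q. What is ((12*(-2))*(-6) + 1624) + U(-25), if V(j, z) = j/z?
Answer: 1778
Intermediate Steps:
U(E) = -2*E/5 (U(E) = (-2/5)*E = (-2*⅕)*E = -2*E/5)
((12*(-2))*(-6) + 1624) + U(-25) = ((12*(-2))*(-6) + 1624) - ⅖*(-25) = (-24*(-6) + 1624) + 10 = (144 + 1624) + 10 = 1768 + 10 = 1778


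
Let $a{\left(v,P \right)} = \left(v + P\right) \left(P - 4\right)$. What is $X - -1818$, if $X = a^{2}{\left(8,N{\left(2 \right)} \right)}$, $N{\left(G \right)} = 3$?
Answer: $1939$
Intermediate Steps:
$a{\left(v,P \right)} = \left(-4 + P\right) \left(P + v\right)$ ($a{\left(v,P \right)} = \left(P + v\right) \left(-4 + P\right) = \left(-4 + P\right) \left(P + v\right)$)
$X = 121$ ($X = \left(3^{2} - 12 - 32 + 3 \cdot 8\right)^{2} = \left(9 - 12 - 32 + 24\right)^{2} = \left(-11\right)^{2} = 121$)
$X - -1818 = 121 - -1818 = 121 + 1818 = 1939$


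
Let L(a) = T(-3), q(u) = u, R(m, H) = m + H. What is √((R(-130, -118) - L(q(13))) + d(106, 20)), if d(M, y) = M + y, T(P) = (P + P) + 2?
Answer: I*√118 ≈ 10.863*I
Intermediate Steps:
R(m, H) = H + m
T(P) = 2 + 2*P (T(P) = 2*P + 2 = 2 + 2*P)
L(a) = -4 (L(a) = 2 + 2*(-3) = 2 - 6 = -4)
√((R(-130, -118) - L(q(13))) + d(106, 20)) = √(((-118 - 130) - 1*(-4)) + (106 + 20)) = √((-248 + 4) + 126) = √(-244 + 126) = √(-118) = I*√118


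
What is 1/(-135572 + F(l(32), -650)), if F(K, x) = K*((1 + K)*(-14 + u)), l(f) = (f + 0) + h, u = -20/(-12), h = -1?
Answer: -3/443420 ≈ -6.7656e-6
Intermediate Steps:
u = 5/3 (u = -20*(-1/12) = 5/3 ≈ 1.6667)
l(f) = -1 + f (l(f) = (f + 0) - 1 = f - 1 = -1 + f)
F(K, x) = K*(-37/3 - 37*K/3) (F(K, x) = K*((1 + K)*(-14 + 5/3)) = K*((1 + K)*(-37/3)) = K*(-37/3 - 37*K/3))
1/(-135572 + F(l(32), -650)) = 1/(-135572 + 37*(-1 + 32)*(-1 - (-1 + 32))/3) = 1/(-135572 + (37/3)*31*(-1 - 1*31)) = 1/(-135572 + (37/3)*31*(-1 - 31)) = 1/(-135572 + (37/3)*31*(-32)) = 1/(-135572 - 36704/3) = 1/(-443420/3) = -3/443420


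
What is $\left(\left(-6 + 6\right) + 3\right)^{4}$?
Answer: $81$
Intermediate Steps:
$\left(\left(-6 + 6\right) + 3\right)^{4} = \left(0 + 3\right)^{4} = 3^{4} = 81$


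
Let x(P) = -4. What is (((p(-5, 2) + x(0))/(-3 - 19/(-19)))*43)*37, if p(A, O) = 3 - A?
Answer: -3182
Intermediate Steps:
(((p(-5, 2) + x(0))/(-3 - 19/(-19)))*43)*37 = ((((3 - 1*(-5)) - 4)/(-3 - 19/(-19)))*43)*37 = ((((3 + 5) - 4)/(-3 - 19*(-1/19)))*43)*37 = (((8 - 4)/(-3 + 1))*43)*37 = ((4/(-2))*43)*37 = ((4*(-½))*43)*37 = -2*43*37 = -86*37 = -3182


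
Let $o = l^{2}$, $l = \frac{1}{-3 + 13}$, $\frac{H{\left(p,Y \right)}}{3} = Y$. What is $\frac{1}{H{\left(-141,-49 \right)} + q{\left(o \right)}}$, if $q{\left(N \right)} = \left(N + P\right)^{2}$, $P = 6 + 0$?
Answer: $- \frac{10000}{1108799} \approx -0.0090188$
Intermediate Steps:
$H{\left(p,Y \right)} = 3 Y$
$l = \frac{1}{10} \approx 0.1$
$P = 6$
$o = \frac{1}{100}$ ($o = \left(\frac{1}{10}\right)^{2} = \frac{1}{100} \approx 0.01$)
$q{\left(N \right)} = \left(6 + N\right)^{2}$ ($q{\left(N \right)} = \left(N + 6\right)^{2} = \left(6 + N\right)^{2}$)
$\frac{1}{H{\left(-141,-49 \right)} + q{\left(o \right)}} = \frac{1}{3 \left(-49\right) + \left(6 + \frac{1}{100}\right)^{2}} = \frac{1}{-147 + \left(\frac{601}{100}\right)^{2}} = \frac{1}{-147 + \frac{361201}{10000}} = \frac{1}{- \frac{1108799}{10000}} = - \frac{10000}{1108799}$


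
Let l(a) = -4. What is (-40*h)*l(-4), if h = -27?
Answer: -4320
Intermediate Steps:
(-40*h)*l(-4) = -40*(-27)*(-4) = 1080*(-4) = -4320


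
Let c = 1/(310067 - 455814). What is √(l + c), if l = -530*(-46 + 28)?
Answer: √202650473460113/145747 ≈ 97.673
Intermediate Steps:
c = -1/145747 (c = 1/(-145747) = -1/145747 ≈ -6.8612e-6)
l = 9540 (l = -530*(-18) = 9540)
√(l + c) = √(9540 - 1/145747) = √(1390426379/145747) = √202650473460113/145747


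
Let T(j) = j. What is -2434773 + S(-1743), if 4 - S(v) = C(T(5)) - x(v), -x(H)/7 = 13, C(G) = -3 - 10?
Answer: -2434847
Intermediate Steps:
C(G) = -13
x(H) = -91 (x(H) = -7*13 = -91)
S(v) = -74 (S(v) = 4 - (-13 - 1*(-91)) = 4 - (-13 + 91) = 4 - 1*78 = 4 - 78 = -74)
-2434773 + S(-1743) = -2434773 - 74 = -2434847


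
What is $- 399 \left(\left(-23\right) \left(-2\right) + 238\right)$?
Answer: $-113316$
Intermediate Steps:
$- 399 \left(\left(-23\right) \left(-2\right) + 238\right) = - 399 \left(46 + 238\right) = \left(-399\right) 284 = -113316$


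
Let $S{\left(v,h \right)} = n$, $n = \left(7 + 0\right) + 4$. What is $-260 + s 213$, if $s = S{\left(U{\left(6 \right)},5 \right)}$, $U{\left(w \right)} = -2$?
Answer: $2083$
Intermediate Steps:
$n = 11$ ($n = 7 + 4 = 11$)
$S{\left(v,h \right)} = 11$
$s = 11$
$-260 + s 213 = -260 + 11 \cdot 213 = -260 + 2343 = 2083$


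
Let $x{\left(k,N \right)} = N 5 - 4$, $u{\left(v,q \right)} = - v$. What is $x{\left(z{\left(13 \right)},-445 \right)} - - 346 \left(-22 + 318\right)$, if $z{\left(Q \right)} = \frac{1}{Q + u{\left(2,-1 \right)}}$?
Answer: $100187$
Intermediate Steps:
$z{\left(Q \right)} = \frac{1}{-2 + Q}$ ($z{\left(Q \right)} = \frac{1}{Q - 2} = \frac{1}{-2 + Q}$)
$x{\left(k,N \right)} = -4 + 5 N$ ($x{\left(k,N \right)} = 5 N - 4 = -4 + 5 N$)
$x{\left(z{\left(13 \right)},-445 \right)} - - 346 \left(-22 + 318\right) = \left(-4 + 5 \left(-445\right)\right) - - 346 \left(-22 + 318\right) = \left(-4 - 2225\right) - \left(-346\right) 296 = -2229 - -102416 = -2229 + 102416 = 100187$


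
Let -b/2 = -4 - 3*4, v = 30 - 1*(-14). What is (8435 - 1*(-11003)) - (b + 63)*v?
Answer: 15258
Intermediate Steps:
v = 44 (v = 30 + 14 = 44)
b = 32 (b = -2*(-4 - 3*4) = -2*(-4 - 12) = -2*(-16) = 32)
(8435 - 1*(-11003)) - (b + 63)*v = (8435 - 1*(-11003)) - (32 + 63)*44 = (8435 + 11003) - 95*44 = 19438 - 1*4180 = 19438 - 4180 = 15258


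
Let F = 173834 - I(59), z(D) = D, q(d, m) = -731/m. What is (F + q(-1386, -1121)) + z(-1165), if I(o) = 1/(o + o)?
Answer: 387125341/2242 ≈ 1.7267e+5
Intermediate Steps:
I(o) = 1/(2*o)
F = 20512411/118 (F = 173834 - 1/(2*59) = 173834 - 1*1/118 = 173834 - 1/118 = 20512411/118 ≈ 1.7383e+5)
(F + q(-1386, -1121)) + z(-1165) = (20512411/118 - 731/(-1121)) - 1165 = (20512411/118 - 731*(-1/1121)) - 1165 = (20512411/118 + 731/1121) - 1165 = 389737271/2242 - 1165 = 387125341/2242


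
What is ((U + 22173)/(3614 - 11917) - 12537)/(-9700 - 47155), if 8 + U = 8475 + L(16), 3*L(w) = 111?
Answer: 104125388/472067065 ≈ 0.22057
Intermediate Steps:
L(w) = 37 (L(w) = (⅓)*111 = 37)
U = 8504 (U = -8 + (8475 + 37) = -8 + 8512 = 8504)
((U + 22173)/(3614 - 11917) - 12537)/(-9700 - 47155) = ((8504 + 22173)/(3614 - 11917) - 12537)/(-9700 - 47155) = (30677/(-8303) - 12537)/(-56855) = (30677*(-1/8303) - 12537)*(-1/56855) = (-30677/8303 - 12537)*(-1/56855) = -104125388/8303*(-1/56855) = 104125388/472067065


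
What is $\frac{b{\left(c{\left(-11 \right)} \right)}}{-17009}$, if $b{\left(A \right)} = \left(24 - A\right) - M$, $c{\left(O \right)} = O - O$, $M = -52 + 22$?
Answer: $- \frac{54}{17009} \approx -0.0031748$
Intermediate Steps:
$M = -30$
$c{\left(O \right)} = 0$
$b{\left(A \right)} = 54 - A$ ($b{\left(A \right)} = \left(24 - A\right) - -30 = \left(24 - A\right) + 30 = 54 - A$)
$\frac{b{\left(c{\left(-11 \right)} \right)}}{-17009} = \frac{54 - 0}{-17009} = \left(54 + 0\right) \left(- \frac{1}{17009}\right) = 54 \left(- \frac{1}{17009}\right) = - \frac{54}{17009}$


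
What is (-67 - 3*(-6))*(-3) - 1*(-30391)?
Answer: 30538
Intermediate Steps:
(-67 - 3*(-6))*(-3) - 1*(-30391) = (-67 + 18)*(-3) + 30391 = -49*(-3) + 30391 = 147 + 30391 = 30538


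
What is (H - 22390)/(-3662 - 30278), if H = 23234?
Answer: -211/8485 ≈ -0.024867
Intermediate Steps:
(H - 22390)/(-3662 - 30278) = (23234 - 22390)/(-3662 - 30278) = 844/(-33940) = 844*(-1/33940) = -211/8485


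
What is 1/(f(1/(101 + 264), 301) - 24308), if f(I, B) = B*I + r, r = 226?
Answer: -365/8789629 ≈ -4.1526e-5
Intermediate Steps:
f(I, B) = 226 + B*I (f(I, B) = B*I + 226 = 226 + B*I)
1/(f(1/(101 + 264), 301) - 24308) = 1/((226 + 301/(101 + 264)) - 24308) = 1/((226 + 301/365) - 24308) = 1/(82791/365 - 24308) = 1/(-8789629/365) = -365/8789629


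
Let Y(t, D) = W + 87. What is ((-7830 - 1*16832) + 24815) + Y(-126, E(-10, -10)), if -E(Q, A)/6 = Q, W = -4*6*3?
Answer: 168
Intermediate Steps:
W = -72 (W = -24*3 = -72)
E(Q, A) = -6*Q
Y(t, D) = 15 (Y(t, D) = -72 + 87 = 15)
((-7830 - 1*16832) + 24815) + Y(-126, E(-10, -10)) = ((-7830 - 1*16832) + 24815) + 15 = ((-7830 - 16832) + 24815) + 15 = (-24662 + 24815) + 15 = 153 + 15 = 168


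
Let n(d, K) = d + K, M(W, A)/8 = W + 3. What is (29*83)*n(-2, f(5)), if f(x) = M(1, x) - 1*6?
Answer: 57768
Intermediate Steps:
M(W, A) = 24 + 8*W (M(W, A) = 8*(W + 3) = 8*(3 + W) = 24 + 8*W)
f(x) = 26 (f(x) = (24 + 8*1) - 1*6 = (24 + 8) - 6 = 32 - 6 = 26)
n(d, K) = K + d
(29*83)*n(-2, f(5)) = (29*83)*(26 - 2) = 2407*24 = 57768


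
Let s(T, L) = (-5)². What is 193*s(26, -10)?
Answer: 4825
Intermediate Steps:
s(T, L) = 25
193*s(26, -10) = 193*25 = 4825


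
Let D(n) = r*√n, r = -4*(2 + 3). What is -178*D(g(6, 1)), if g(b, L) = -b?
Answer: 3560*I*√6 ≈ 8720.2*I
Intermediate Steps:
r = -20 (r = -4*5 = -20)
D(n) = -20*√n
-178*D(g(6, 1)) = -(-3560)*√(-1*6) = -(-3560)*√(-6) = -(-3560)*I*√6 = 3560*I*√6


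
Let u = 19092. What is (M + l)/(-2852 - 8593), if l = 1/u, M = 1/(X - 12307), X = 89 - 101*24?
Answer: 445/319939325748 ≈ 1.3909e-9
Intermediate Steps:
X = -2335 (X = 89 - 2424 = -2335)
M = -1/14642 (M = 1/(-2335 - 12307) = 1/(-14642) = -1/14642 ≈ -6.8297e-5)
l = 1/19092 ≈ 5.2378e-5
(M + l)/(-2852 - 8593) = (-1/14642 + 1/19092)/(-2852 - 8593) = -2225/139772532/(-11445) = -2225/139772532*(-1/11445) = 445/319939325748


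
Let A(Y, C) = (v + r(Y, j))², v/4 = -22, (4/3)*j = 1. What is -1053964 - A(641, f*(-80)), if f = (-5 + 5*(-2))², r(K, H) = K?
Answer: -1359773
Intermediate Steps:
j = ¾ (j = (¾)*1 = ¾ ≈ 0.75000)
v = -88 (v = 4*(-22) = -88)
f = 225 (f = (-5 - 10)² = (-15)² = 225)
A(Y, C) = (-88 + Y)²
-1053964 - A(641, f*(-80)) = -1053964 - (-88 + 641)² = -1053964 - 1*553² = -1053964 - 1*305809 = -1053964 - 305809 = -1359773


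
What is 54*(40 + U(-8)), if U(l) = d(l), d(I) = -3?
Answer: 1998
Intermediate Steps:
U(l) = -3
54*(40 + U(-8)) = 54*(40 - 3) = 54*37 = 1998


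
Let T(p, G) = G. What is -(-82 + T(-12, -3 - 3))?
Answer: 88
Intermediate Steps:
-(-82 + T(-12, -3 - 3)) = -(-82 + (-3 - 3)) = -(-82 - 6) = -1*(-88) = 88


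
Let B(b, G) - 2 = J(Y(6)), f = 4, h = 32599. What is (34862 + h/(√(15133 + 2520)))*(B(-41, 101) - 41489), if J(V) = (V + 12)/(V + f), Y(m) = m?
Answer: -7231285212/5 - 6761880174*√17653/88265 ≈ -1.4564e+9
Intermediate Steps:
J(V) = (12 + V)/(4 + V) (J(V) = (V + 12)/(V + 4) = (12 + V)/(4 + V))
B(b, G) = 19/5 (B(b, G) = 2 + (12 + 6)/(4 + 6) = 2 + 18/10 = 2 + (⅒)*18 = 2 + 9/5 = 19/5)
(34862 + h/(√(15133 + 2520)))*(B(-41, 101) - 41489) = (34862 + 32599/(√(15133 + 2520)))*(19/5 - 41489) = (34862 + 32599/(√17653))*(-207426/5) = (34862 + 32599*(√17653/17653))*(-207426/5) = (34862 + 32599*√17653/17653)*(-207426/5) = -7231285212/5 - 6761880174*√17653/88265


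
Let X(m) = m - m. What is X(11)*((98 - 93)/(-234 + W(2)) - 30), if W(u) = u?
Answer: 0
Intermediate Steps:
X(m) = 0
X(11)*((98 - 93)/(-234 + W(2)) - 30) = 0*((98 - 93)/(-234 + 2) - 30) = 0*(5/(-232) - 30) = 0*(5*(-1/232) - 30) = 0*(-5/232 - 30) = 0*(-6965/232) = 0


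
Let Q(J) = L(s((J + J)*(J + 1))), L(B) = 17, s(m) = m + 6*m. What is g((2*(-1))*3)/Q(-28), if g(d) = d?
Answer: -6/17 ≈ -0.35294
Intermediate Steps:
s(m) = 7*m
Q(J) = 17
g((2*(-1))*3)/Q(-28) = ((2*(-1))*3)/17 = -2*3*(1/17) = -6*1/17 = -6/17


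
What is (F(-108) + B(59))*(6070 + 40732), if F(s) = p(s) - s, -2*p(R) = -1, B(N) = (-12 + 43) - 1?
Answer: 6482077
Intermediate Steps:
B(N) = 30 (B(N) = 31 - 1 = 30)
p(R) = ½ (p(R) = -½*(-1) = ½)
F(s) = ½ - s
(F(-108) + B(59))*(6070 + 40732) = ((½ - 1*(-108)) + 30)*(6070 + 40732) = ((½ + 108) + 30)*46802 = (217/2 + 30)*46802 = (277/2)*46802 = 6482077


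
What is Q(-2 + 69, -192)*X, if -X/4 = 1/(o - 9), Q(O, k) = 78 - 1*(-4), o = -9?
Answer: 164/9 ≈ 18.222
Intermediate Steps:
Q(O, k) = 82 (Q(O, k) = 78 + 4 = 82)
X = 2/9 (X = -4/(-9 - 9) = -4/(-18) = -4*(-1/18) = 2/9 ≈ 0.22222)
Q(-2 + 69, -192)*X = 82*(2/9) = 164/9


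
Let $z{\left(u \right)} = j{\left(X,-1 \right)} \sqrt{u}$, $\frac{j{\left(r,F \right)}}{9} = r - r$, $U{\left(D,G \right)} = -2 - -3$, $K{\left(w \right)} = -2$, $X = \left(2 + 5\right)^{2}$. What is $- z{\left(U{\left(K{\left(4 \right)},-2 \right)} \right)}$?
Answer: $0$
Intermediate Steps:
$X = 49$ ($X = 7^{2} = 49$)
$U{\left(D,G \right)} = 1$ ($U{\left(D,G \right)} = -2 + 3 = 1$)
$j{\left(r,F \right)} = 0$ ($j{\left(r,F \right)} = 9 \left(r - r\right) = 9 \cdot 0 = 0$)
$z{\left(u \right)} = 0$ ($z{\left(u \right)} = 0 \sqrt{u} = 0$)
$- z{\left(U{\left(K{\left(4 \right)},-2 \right)} \right)} = \left(-1\right) 0 = 0$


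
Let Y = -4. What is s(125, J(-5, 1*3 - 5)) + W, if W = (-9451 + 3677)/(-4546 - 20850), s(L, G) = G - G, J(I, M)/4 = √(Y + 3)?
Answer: 2887/12698 ≈ 0.22736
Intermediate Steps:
J(I, M) = 4*I (J(I, M) = 4*√(-4 + 3) = 4*√(-1) = 4*I)
s(L, G) = 0
W = 2887/12698 (W = -5774/(-25396) = -5774*(-1/25396) = 2887/12698 ≈ 0.22736)
s(125, J(-5, 1*3 - 5)) + W = 0 + 2887/12698 = 2887/12698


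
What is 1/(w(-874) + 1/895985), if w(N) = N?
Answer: -895985/783090889 ≈ -0.0011442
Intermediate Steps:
1/(w(-874) + 1/895985) = 1/(-874 + 1/895985) = 1/(-783090889/895985) = -895985/783090889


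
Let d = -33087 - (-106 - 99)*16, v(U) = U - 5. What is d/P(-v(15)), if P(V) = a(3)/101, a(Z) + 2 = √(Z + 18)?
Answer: -6021014/17 - 3010507*√21/17 ≈ -1.1657e+6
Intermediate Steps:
v(U) = -5 + U
a(Z) = -2 + √(18 + Z) (a(Z) = -2 + √(Z + 18) = -2 + √(18 + Z))
P(V) = -2/101 + √21/101 (P(V) = (-2 + √(18 + 3))/101 = (-2 + √21)*(1/101) = -2/101 + √21/101)
d = -29807 (d = -33087 - (-205)*16 = -33087 - 1*(-3280) = -33087 + 3280 = -29807)
d/P(-v(15)) = -29807/(-2/101 + √21/101)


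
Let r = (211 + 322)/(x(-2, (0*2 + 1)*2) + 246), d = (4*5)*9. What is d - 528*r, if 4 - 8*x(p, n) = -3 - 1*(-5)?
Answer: -948396/985 ≈ -962.84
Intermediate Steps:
x(p, n) = ¼ (x(p, n) = ½ - (-3 - 1*(-5))/8 = ½ - (-3 + 5)/8 = ½ - ⅛*2 = ½ - ¼ = ¼)
d = 180 (d = 20*9 = 180)
r = 2132/985 (r = (211 + 322)/(¼ + 246) = 533/(985/4) = 533*(4/985) = 2132/985 ≈ 2.1645)
d - 528*r = 180 - 528*2132/985 = 180 - 1125696/985 = -948396/985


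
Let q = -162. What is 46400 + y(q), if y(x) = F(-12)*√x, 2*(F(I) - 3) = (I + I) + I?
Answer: 46400 - 135*I*√2 ≈ 46400.0 - 190.92*I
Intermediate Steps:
F(I) = 3 + 3*I/2 (F(I) = 3 + ((I + I) + I)/2 = 3 + (2*I + I)/2 = 3 + (3*I)/2 = 3 + 3*I/2)
y(x) = -15*√x (y(x) = (3 + (3/2)*(-12))*√x = (3 - 18)*√x = -15*√x)
46400 + y(q) = 46400 - 135*I*√2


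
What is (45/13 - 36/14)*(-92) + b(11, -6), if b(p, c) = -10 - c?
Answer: -7816/91 ≈ -85.890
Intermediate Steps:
(45/13 - 36/14)*(-92) + b(11, -6) = (45/13 - 36/14)*(-92) + (-10 - 1*(-6)) = (45*(1/13) - 36*1/14)*(-92) + (-10 + 6) = (45/13 - 18/7)*(-92) - 4 = (81/91)*(-92) - 4 = -7452/91 - 4 = -7816/91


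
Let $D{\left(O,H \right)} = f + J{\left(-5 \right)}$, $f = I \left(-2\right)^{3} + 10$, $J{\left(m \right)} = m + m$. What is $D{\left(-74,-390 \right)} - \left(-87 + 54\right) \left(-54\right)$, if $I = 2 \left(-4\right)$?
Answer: $-1718$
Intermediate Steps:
$J{\left(m \right)} = 2 m$
$I = -8$
$f = 74$ ($f = - 8 \left(-2\right)^{3} + 10 = \left(-8\right) \left(-8\right) + 10 = 64 + 10 = 74$)
$D{\left(O,H \right)} = 64$ ($D{\left(O,H \right)} = 74 + 2 \left(-5\right) = 74 - 10 = 64$)
$D{\left(-74,-390 \right)} - \left(-87 + 54\right) \left(-54\right) = 64 - \left(-87 + 54\right) \left(-54\right) = 64 - \left(-33\right) \left(-54\right) = 64 - 1782 = -1718$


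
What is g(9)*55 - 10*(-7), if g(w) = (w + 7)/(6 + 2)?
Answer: 180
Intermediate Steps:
g(w) = 7/8 + w/8 (g(w) = (7 + w)/8 = (7 + w)*(⅛) = 7/8 + w/8)
g(9)*55 - 10*(-7) = (7/8 + (⅛)*9)*55 - 10*(-7) = (7/8 + 9/8)*55 + 70 = 2*55 + 70 = 110 + 70 = 180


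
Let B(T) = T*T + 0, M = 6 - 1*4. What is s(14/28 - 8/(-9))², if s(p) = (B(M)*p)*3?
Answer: 2500/9 ≈ 277.78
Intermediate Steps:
M = 2 (M = 6 - 4 = 2)
B(T) = T² (B(T) = T² + 0 = T²)
s(p) = 12*p (s(p) = (2²*p)*3 = (4*p)*3 = 12*p)
s(14/28 - 8/(-9))² = (12*(14/28 - 8/(-9)))² = (12*(14*(1/28) - 8*(-⅑)))² = (12*(½ + 8/9))² = (12*(25/18))² = (50/3)² = 2500/9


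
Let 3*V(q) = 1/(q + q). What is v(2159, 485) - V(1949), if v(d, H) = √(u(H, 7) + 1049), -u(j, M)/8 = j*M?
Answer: -1/11694 + I*√26111 ≈ -8.5514e-5 + 161.59*I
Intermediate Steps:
V(q) = 1/(6*q) (V(q) = 1/(3*(q + q)) = 1/(3*((2*q))) = (1/(2*q))/3 = 1/(6*q))
u(j, M) = -8*M*j (u(j, M) = -8*j*M = -8*M*j)
v(d, H) = √(1049 - 56*H) (v(d, H) = √(-8*7*H + 1049) = √(-56*H + 1049) = √(1049 - 56*H))
v(2159, 485) - V(1949) = √(1049 - 56*485) - 1/(6*1949) = √(1049 - 27160) - 1/(6*1949) = √(-26111) - 1*1/11694 = I*√26111 - 1/11694 = -1/11694 + I*√26111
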